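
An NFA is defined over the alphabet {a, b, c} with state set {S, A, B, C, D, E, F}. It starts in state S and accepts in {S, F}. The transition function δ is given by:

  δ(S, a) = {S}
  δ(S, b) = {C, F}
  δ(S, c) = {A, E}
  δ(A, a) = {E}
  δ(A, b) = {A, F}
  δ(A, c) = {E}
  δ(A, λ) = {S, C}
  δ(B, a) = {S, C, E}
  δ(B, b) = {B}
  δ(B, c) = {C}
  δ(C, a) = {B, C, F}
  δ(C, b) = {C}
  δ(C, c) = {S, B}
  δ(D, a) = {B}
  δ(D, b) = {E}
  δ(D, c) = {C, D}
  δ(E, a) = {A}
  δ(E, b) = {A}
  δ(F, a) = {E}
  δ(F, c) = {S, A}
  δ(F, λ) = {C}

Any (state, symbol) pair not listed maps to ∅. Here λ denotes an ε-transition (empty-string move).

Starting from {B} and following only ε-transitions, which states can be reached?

Begin with {B}.
No ε-moves leave this set, so the closure equals the set itself.

{B}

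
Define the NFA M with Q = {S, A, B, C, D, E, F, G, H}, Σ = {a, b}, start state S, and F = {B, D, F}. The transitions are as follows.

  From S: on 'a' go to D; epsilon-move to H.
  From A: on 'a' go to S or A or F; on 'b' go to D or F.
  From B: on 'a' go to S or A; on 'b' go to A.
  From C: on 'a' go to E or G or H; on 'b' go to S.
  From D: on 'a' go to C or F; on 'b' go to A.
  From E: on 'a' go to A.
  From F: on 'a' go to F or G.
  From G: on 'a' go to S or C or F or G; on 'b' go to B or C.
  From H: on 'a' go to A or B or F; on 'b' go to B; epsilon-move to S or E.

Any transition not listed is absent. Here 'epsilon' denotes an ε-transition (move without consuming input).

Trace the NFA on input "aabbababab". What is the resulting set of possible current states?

{S, A, B, C, D, E, F, H}

Start: ε-closure({S}) = {S, E, H}.
Read 'a': S→{D}, E→{A}, H→{A, B, F}; now {A, B, D, F}.
Read 'a': A→{S, A, F}, B→{S, A}, D→{C, F}, F→{F, G}; union {S, A, C, F, G}; ε-closure = {S, A, C, E, F, G, H}.
Read 'b': S→∅, A→{D, F}, C→{S}, E→∅, F→∅, G→{B, C}, H→{B}; union {S, B, C, D, F}; ε-closure = {S, B, C, D, E, F, H}.
Read 'b': S→∅, B→{A}, C→{S}, D→{A}, E→∅, F→∅, H→{B}; union {S, A, B}; ε-closure = {S, A, B, E, H}.
Read 'a': S→{D}, A→{S, A, F}, B→{S, A}, E→{A}, H→{A, B, F}; union {S, A, B, D, F}; ε-closure = {S, A, B, D, E, F, H}.
Read 'b': S→∅, A→{D, F}, B→{A}, D→{A}, E→∅, F→∅, H→{B}; now {A, B, D, F}.
Read 'a': A→{S, A, F}, B→{S, A}, D→{C, F}, F→{F, G}; union {S, A, C, F, G}; ε-closure = {S, A, C, E, F, G, H}.
Read 'b': S→∅, A→{D, F}, C→{S}, E→∅, F→∅, G→{B, C}, H→{B}; union {S, B, C, D, F}; ε-closure = {S, B, C, D, E, F, H}.
Read 'a': S→{D}, B→{S, A}, C→{E, G, H}, D→{C, F}, E→{A}, F→{F, G}, H→{A, B, F}; now {S, A, B, C, D, E, F, G, H}.
Read 'b': S→∅, A→{D, F}, B→{A}, C→{S}, D→{A}, E→∅, F→∅, G→{B, C}, H→{B}; union {S, A, B, C, D, F}; ε-closure = {S, A, B, C, D, E, F, H}.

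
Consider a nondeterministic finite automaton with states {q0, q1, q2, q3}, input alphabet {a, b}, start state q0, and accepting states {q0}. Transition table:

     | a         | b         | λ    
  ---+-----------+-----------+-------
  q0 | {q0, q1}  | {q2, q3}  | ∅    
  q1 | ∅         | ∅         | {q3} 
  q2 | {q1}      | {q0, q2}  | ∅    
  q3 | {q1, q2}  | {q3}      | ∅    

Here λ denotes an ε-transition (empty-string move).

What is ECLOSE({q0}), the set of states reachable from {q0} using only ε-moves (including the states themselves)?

Begin with {q0}.
No ε-moves leave this set, so the closure equals the set itself.

{q0}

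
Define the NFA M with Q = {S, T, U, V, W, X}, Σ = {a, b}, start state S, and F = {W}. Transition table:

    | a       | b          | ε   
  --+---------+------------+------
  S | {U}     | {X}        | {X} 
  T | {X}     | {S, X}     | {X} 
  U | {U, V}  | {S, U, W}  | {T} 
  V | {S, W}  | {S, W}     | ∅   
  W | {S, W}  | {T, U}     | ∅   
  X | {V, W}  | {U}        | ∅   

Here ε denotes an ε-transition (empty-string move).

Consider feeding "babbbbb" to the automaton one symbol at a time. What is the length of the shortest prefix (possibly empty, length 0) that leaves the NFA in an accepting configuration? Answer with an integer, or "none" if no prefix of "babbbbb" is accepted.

Start: ε-closure({S}) = {S, X}.
Read 'b': S→{X}, X→{U}; union {U, X}; ε-closure = {T, U, X}.
Read 'a': T→{X}, U→{U, V}, X→{V, W}; union {U, V, W, X}; ε-closure = {T, U, V, W, X}.
None of the earlier sets intersect F, but {T, U, V, W, X} does.

2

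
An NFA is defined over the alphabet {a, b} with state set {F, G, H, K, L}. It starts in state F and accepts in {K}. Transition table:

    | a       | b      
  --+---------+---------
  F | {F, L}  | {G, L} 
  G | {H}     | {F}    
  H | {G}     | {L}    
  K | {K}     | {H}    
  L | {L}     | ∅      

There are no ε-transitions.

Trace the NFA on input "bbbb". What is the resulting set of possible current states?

{F}

Start in {F}.
Read 'b': {F} → {G, L}.
Read 'b': {G, L} → {F}.
Read 'b': {F} → {G, L}.
Read 'b': {G, L} → {F}.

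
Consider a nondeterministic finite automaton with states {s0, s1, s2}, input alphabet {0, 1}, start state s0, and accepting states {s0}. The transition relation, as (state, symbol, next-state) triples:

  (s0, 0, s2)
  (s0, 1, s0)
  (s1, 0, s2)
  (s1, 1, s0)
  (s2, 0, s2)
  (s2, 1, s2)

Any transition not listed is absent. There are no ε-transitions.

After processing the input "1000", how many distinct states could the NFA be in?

1

Start in {s0}.
Read '1': s0→{s0}; now {s0}.
Read '0': s0→{s2}; now {s2}.
Read '0': s2→{s2}; now {s2}.
Read '0': s2→{s2}; now {s2}.
That set has 1 state.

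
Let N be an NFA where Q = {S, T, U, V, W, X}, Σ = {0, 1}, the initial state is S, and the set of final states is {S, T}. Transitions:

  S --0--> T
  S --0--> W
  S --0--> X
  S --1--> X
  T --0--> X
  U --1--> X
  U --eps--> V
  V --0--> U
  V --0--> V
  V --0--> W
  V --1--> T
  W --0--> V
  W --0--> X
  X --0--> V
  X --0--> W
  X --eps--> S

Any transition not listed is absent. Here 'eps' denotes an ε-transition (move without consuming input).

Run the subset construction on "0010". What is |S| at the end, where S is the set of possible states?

Start in {S}.
Read '0': S→{T, W, X}; union {T, W, X}; ε-closure = {S, T, W, X}.
Read '0': S→{T, W, X}, T→{X}, W→{V, X}, X→{V, W}; union {T, V, W, X}; ε-closure = {S, T, V, W, X}.
Read '1': S→{X}, T→∅, V→{T}, W→∅, X→∅; union {T, X}; ε-closure = {S, T, X}.
Read '0': S→{T, W, X}, T→{X}, X→{V, W}; union {T, V, W, X}; ε-closure = {S, T, V, W, X}.
That set has 5 states.

5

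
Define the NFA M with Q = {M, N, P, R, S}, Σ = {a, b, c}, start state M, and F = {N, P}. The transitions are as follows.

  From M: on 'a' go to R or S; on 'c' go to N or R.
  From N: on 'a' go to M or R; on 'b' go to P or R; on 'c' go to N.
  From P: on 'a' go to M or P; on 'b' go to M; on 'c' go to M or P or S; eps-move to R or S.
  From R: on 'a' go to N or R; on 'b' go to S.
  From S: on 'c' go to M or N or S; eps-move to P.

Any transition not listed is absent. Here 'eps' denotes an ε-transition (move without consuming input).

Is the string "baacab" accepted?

No

Start in {M}.
Read 'b': M→∅; now ∅.
The set is empty and remains empty for the remaining 5 symbols.
The final set ∅ contains no accepting state.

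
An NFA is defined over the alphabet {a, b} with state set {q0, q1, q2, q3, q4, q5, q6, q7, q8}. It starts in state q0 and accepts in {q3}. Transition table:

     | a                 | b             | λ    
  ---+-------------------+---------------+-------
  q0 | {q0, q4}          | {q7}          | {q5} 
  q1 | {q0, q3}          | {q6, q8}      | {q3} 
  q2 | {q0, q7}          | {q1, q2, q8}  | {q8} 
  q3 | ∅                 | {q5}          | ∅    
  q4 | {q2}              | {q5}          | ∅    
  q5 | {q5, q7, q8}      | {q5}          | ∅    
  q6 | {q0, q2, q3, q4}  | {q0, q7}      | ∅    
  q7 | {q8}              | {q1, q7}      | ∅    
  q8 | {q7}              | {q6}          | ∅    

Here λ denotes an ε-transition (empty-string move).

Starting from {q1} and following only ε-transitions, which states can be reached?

{q1, q3}

Begin with {q1}.
ε-move q1 → q3; add q3.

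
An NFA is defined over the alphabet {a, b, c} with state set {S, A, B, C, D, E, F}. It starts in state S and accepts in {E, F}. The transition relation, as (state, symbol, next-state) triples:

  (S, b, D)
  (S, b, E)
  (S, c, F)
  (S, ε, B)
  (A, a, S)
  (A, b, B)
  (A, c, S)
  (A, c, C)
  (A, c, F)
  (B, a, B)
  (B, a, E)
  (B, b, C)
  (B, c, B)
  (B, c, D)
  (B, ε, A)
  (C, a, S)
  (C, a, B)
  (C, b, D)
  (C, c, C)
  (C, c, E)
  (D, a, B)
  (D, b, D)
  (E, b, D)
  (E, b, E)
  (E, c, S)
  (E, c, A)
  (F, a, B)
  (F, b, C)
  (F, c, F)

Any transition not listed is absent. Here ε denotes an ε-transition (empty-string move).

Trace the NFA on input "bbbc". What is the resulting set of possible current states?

{S, A, B, C, D, E, F}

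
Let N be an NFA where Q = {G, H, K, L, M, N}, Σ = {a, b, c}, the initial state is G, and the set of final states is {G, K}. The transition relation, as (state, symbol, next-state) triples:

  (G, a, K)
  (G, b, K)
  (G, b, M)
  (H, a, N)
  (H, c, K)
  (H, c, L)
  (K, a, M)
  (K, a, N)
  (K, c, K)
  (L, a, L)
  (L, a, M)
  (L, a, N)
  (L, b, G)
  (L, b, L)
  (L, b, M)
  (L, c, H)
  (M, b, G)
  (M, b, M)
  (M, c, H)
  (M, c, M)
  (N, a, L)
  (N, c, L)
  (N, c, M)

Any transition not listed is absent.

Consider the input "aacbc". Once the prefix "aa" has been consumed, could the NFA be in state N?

Yes

Start in {G}.
Read 'a': {G} → {K}.
Read 'a': {K} → {M, N}.
State N is in {M, N}.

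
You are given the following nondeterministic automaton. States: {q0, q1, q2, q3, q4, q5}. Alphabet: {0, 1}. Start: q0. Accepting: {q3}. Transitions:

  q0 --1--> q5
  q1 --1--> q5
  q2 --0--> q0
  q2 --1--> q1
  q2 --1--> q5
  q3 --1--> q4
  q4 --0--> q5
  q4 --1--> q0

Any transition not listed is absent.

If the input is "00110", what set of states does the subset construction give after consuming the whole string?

Start in {q0}.
Read '0': {q0} → ∅.
The set is empty and remains empty for the remaining 4 symbols.

∅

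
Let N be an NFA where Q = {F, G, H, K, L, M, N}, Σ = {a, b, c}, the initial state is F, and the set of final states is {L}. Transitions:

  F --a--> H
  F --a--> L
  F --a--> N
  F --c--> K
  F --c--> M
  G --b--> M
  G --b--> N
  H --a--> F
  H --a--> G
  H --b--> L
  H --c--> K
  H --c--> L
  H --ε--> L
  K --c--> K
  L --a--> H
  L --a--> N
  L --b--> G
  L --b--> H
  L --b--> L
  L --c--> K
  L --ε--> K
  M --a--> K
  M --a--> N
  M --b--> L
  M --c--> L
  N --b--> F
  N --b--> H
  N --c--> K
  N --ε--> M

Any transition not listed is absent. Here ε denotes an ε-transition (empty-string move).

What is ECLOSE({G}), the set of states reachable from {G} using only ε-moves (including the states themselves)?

Begin with {G}.
No ε-moves leave this set, so the closure equals the set itself.

{G}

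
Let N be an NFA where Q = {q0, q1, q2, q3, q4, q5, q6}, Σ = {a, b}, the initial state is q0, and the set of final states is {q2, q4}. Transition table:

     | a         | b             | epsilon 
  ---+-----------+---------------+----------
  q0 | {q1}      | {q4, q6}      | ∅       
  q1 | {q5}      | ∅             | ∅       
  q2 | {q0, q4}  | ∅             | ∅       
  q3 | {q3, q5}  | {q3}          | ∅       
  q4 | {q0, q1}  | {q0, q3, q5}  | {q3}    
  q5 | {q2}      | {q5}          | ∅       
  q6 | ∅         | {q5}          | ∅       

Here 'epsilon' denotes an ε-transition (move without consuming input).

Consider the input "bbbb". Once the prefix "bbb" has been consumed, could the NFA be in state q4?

Start in {q0}.
Read 'b': q0→{q4, q6}; union {q4, q6}; ε-closure = {q3, q4, q6}.
Read 'b': q3→{q3}, q4→{q0, q3, q5}, q6→{q5}; now {q0, q3, q5}.
Read 'b': q0→{q4, q6}, q3→{q3}, q5→{q5}; now {q3, q4, q5, q6}.
State q4 is in {q3, q4, q5, q6}.

Yes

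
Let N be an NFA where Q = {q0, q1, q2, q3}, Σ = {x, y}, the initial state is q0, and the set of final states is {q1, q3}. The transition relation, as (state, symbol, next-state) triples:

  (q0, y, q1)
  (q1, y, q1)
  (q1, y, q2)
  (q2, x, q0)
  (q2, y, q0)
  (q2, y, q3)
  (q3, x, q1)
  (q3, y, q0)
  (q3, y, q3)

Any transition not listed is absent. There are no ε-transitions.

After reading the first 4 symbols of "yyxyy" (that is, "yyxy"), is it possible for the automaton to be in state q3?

Start in {q0}.
Read 'y': q0→{q1}; now {q1}.
Read 'y': q1→{q1, q2}; now {q1, q2}.
Read 'x': q1→∅, q2→{q0}; now {q0}.
Read 'y': q0→{q1}; now {q1}.
State q3 is not in {q1}.

No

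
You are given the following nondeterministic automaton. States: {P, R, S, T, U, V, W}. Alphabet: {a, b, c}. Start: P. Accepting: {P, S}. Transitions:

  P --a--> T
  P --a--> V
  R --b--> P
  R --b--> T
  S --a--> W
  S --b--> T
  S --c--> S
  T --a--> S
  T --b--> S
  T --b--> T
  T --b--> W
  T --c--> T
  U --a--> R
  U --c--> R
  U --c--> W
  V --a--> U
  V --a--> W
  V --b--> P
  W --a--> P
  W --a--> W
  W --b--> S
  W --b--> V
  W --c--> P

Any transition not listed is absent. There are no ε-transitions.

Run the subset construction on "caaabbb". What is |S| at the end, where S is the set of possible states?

0

Start in {P}.
Read 'c': P→∅; now ∅.
The set is empty and remains empty for the remaining 6 symbols.
That set has 0 states.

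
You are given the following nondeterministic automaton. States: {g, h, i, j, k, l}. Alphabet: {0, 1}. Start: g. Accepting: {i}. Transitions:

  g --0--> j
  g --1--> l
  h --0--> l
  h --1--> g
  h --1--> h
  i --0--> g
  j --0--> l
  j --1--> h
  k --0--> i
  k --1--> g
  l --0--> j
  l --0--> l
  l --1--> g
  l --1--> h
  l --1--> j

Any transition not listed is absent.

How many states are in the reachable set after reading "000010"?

2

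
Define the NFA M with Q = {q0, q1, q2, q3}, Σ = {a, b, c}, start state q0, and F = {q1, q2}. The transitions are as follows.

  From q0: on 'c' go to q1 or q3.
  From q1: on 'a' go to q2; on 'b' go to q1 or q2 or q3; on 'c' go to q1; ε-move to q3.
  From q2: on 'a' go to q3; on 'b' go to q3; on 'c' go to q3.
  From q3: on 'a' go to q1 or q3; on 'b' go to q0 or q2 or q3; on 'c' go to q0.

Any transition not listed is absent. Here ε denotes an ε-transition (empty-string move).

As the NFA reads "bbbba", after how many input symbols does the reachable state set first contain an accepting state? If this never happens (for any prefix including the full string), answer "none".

none

Start in {q0}.
Read 'b': {q0} → ∅.
The set is empty and remains empty for the remaining 4 symbols.
No reachable set along the way intersects F.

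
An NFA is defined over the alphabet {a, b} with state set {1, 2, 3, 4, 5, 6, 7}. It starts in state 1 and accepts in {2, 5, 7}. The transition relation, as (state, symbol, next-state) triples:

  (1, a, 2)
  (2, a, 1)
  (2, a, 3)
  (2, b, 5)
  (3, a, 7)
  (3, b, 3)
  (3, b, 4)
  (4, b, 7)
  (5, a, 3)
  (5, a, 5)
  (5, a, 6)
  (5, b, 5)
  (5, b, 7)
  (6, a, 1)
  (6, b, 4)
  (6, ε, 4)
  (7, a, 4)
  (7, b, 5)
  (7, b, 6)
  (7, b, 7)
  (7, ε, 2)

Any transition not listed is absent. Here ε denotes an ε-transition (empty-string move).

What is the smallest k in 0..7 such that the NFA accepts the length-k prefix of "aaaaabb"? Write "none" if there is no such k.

Start in {1}.
Read 'a': 1→{2}; now {2}.
None of the earlier sets intersect F, but {2} does.

1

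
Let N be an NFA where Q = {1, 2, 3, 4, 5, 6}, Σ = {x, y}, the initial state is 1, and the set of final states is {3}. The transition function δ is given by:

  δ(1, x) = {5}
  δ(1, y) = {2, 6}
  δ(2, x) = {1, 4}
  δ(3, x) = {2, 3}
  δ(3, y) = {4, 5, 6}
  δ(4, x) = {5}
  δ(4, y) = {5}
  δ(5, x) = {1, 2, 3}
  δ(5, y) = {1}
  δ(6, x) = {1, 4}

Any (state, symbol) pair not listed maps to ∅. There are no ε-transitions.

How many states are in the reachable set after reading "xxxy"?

Start in {1}.
Read 'x': 1→{5}; now {5}.
Read 'x': 5→{1, 2, 3}; now {1, 2, 3}.
Read 'x': 1→{5}, 2→{1, 4}, 3→{2, 3}; now {1, 2, 3, 4, 5}.
Read 'y': 1→{2, 6}, 2→∅, 3→{4, 5, 6}, 4→{5}, 5→{1}; now {1, 2, 4, 5, 6}.
That set has 5 states.

5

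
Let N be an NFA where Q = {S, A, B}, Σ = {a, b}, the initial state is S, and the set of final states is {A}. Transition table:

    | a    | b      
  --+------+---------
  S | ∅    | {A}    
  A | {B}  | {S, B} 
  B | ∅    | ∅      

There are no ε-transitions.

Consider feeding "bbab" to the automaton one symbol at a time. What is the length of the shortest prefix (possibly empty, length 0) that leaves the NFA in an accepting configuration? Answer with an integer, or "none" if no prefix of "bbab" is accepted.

1

Start in {S}.
Read 'b': {S} → {A}.
None of the earlier sets intersect F, but {A} does.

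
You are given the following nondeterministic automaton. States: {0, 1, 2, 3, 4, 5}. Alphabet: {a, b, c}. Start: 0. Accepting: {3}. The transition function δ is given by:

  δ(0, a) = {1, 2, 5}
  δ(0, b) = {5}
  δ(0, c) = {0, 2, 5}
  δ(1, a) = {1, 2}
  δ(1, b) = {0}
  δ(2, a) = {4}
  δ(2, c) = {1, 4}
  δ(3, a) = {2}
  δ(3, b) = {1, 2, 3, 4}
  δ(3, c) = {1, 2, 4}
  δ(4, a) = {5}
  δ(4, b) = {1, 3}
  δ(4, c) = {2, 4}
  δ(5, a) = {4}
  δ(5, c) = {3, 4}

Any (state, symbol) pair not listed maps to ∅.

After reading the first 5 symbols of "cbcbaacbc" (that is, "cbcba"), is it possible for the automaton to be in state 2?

Yes

Start in {0}.
Read 'c': 0→{0, 2, 5}; now {0, 2, 5}.
Read 'b': 0→{5}, 2→∅, 5→∅; now {5}.
Read 'c': 5→{3, 4}; now {3, 4}.
Read 'b': 3→{1, 2, 3, 4}, 4→{1, 3}; now {1, 2, 3, 4}.
Read 'a': 1→{1, 2}, 2→{4}, 3→{2}, 4→{5}; now {1, 2, 4, 5}.
State 2 is in {1, 2, 4, 5}.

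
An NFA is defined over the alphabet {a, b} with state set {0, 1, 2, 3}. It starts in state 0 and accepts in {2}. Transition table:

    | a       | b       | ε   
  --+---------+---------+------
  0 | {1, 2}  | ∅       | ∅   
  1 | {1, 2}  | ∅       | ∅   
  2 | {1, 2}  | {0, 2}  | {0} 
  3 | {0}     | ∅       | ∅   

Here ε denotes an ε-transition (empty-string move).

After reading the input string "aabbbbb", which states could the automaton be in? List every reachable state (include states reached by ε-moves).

Start in {0}.
Read 'a': {0} → {0, 1, 2}.
Read 'a': {0, 1, 2} → {0, 1, 2}.
Read 'b': {0, 1, 2} → {0, 2}.
Read 'b': {0, 2} → {0, 2}.
Read 'b': {0, 2} → {0, 2}.
Read 'b': {0, 2} → {0, 2}.
Read 'b': {0, 2} → {0, 2}.

{0, 2}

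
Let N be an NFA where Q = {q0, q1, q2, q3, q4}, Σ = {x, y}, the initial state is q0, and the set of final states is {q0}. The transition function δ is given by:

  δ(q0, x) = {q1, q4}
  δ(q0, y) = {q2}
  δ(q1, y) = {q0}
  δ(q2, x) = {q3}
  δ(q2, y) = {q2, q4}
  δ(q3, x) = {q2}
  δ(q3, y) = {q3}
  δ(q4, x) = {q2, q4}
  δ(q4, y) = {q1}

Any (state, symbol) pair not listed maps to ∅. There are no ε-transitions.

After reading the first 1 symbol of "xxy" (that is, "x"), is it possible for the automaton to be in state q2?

Start in {q0}.
Read 'x': {q0} → {q1, q4}.
State q2 is not in {q1, q4}.

No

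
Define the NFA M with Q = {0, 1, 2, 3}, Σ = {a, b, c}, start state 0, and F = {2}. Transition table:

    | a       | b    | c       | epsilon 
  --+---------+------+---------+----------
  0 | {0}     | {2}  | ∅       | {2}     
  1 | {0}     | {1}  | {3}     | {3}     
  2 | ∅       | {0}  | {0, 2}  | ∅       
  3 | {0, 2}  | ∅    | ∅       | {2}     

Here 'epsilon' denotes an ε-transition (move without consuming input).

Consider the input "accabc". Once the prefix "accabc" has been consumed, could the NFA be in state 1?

Start: ε-closure({0}) = {0, 2}.
Read 'a': 0→{0}, 2→∅; union {0}; ε-closure = {0, 2}.
Read 'c': 0→∅, 2→{0, 2}; now {0, 2}.
Read 'c': 0→∅, 2→{0, 2}; now {0, 2}.
Read 'a': 0→{0}, 2→∅; union {0}; ε-closure = {0, 2}.
Read 'b': 0→{2}, 2→{0}; now {0, 2}.
Read 'c': 0→∅, 2→{0, 2}; now {0, 2}.
State 1 is not in {0, 2}.

No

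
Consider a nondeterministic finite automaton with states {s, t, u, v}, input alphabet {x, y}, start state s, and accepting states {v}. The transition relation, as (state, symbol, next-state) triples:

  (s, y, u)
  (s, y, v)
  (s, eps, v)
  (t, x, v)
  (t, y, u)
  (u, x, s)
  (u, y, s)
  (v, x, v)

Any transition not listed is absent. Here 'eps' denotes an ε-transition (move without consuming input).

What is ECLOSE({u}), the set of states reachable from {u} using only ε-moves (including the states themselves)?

Begin with {u}.
No ε-moves leave this set, so the closure equals the set itself.

{u}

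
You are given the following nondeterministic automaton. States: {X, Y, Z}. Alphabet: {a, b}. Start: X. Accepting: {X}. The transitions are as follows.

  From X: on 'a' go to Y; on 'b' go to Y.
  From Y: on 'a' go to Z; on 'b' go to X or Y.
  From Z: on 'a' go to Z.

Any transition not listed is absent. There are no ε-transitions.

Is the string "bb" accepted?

Yes

Start in {X}.
Read 'b': {X} → {Y}.
Read 'b': {Y} → {X, Y}.
The final set {X, Y} contains the accepting state X.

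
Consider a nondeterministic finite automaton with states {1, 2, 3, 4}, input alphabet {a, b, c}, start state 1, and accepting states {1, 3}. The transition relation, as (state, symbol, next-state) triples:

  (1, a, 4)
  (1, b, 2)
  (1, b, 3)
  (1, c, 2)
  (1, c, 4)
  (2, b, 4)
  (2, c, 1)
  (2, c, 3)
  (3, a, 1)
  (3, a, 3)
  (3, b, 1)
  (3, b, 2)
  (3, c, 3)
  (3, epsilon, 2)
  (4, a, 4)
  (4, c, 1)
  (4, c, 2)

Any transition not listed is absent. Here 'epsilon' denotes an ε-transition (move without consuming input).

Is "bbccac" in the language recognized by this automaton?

Yes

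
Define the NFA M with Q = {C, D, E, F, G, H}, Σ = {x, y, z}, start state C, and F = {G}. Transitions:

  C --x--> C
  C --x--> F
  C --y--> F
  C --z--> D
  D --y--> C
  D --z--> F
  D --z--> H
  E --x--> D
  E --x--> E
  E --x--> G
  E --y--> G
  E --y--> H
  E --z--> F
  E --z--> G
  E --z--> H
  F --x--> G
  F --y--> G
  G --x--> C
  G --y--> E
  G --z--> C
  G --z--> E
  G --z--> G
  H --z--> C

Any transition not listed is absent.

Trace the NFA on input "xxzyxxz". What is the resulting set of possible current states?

{C, D, E, F, G, H}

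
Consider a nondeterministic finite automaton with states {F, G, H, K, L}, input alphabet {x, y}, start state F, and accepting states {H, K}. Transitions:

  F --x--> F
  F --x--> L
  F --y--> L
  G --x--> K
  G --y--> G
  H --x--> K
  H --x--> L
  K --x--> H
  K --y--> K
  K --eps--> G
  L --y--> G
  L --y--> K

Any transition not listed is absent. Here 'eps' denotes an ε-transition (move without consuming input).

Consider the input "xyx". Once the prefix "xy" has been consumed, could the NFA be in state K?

Start in {F}.
Read 'x': {F} → {F, L}.
Read 'y': {F, L} → {G, K, L}.
State K is in {G, K, L}.

Yes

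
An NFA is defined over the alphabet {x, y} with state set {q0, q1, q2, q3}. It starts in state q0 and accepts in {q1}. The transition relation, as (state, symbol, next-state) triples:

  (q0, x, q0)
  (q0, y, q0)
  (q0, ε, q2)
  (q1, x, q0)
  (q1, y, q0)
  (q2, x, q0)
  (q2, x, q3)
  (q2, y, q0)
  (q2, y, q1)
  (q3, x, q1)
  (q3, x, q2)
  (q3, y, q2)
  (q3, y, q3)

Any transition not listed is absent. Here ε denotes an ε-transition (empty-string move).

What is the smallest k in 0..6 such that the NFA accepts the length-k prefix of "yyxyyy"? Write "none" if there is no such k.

1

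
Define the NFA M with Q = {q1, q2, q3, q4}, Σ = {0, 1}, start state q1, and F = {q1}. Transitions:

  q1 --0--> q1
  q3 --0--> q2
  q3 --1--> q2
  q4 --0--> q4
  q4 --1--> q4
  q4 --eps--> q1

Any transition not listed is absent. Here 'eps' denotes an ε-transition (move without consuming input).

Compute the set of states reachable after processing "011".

∅

Start in {q1}.
Read '0': {q1} → {q1}.
Read '1': {q1} → ∅.
The set is empty and remains empty for the remaining 1 symbol.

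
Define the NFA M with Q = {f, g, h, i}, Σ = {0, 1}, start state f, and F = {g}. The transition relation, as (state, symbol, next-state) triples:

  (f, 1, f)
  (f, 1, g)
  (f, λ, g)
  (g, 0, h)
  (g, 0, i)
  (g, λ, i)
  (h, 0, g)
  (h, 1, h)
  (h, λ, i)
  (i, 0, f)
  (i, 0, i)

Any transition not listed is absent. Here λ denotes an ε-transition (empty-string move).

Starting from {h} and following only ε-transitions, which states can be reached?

{h, i}

Begin with {h}.
ε-move h → i; add i.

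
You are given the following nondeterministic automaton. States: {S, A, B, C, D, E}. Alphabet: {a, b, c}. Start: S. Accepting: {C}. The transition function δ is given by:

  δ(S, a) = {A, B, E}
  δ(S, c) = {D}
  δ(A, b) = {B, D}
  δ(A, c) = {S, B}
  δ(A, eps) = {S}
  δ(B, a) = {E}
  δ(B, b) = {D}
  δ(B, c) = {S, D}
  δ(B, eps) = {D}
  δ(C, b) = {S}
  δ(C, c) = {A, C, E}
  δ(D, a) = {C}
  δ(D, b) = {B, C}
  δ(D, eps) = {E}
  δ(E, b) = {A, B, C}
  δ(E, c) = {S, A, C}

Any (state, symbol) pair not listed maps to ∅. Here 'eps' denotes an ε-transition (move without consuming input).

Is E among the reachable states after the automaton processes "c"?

Start in {S}.
Read 'c': S→{D}; union {D}; ε-closure = {D, E}.
State E is in {D, E}.

Yes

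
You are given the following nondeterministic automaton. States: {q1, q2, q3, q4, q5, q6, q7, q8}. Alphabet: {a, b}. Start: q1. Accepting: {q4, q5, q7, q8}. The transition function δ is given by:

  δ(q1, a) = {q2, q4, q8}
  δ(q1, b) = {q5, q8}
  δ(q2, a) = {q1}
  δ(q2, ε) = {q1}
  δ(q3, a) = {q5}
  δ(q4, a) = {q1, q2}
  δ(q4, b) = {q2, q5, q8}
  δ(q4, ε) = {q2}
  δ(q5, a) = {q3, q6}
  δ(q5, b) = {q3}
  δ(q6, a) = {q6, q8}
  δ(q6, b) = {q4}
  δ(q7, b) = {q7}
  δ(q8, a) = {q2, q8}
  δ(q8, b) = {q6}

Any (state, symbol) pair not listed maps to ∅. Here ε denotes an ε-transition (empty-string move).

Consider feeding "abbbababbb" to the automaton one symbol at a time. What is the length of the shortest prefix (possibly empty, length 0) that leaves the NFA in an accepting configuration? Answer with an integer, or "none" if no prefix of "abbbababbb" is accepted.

1

Start in {q1}.
Read 'a': {q1} → {q1, q2, q4, q8}.
None of the earlier sets intersect F, but {q1, q2, q4, q8} does.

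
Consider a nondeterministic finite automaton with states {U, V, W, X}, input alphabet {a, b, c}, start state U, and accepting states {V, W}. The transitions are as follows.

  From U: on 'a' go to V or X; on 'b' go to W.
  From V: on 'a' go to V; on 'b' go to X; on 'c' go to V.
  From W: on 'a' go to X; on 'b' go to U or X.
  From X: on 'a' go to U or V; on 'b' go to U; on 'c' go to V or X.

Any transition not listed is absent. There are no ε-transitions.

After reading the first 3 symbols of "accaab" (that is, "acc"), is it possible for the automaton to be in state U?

No

Start in {U}.
Read 'a': U→{V, X}; now {V, X}.
Read 'c': V→{V}, X→{V, X}; now {V, X}.
Read 'c': V→{V}, X→{V, X}; now {V, X}.
State U is not in {V, X}.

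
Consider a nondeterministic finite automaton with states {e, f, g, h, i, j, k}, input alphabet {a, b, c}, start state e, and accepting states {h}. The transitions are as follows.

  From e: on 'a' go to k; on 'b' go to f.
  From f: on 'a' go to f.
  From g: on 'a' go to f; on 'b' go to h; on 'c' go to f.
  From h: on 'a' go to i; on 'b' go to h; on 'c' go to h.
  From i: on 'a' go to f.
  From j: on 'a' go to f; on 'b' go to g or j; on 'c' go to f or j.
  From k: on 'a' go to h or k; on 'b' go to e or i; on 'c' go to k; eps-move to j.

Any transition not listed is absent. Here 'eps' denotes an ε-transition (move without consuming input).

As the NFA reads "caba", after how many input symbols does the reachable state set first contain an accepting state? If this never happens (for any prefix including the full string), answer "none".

none

Start in {e}.
Read 'c': {e} → ∅.
The set is empty and remains empty for the remaining 3 symbols.
No reachable set along the way intersects F.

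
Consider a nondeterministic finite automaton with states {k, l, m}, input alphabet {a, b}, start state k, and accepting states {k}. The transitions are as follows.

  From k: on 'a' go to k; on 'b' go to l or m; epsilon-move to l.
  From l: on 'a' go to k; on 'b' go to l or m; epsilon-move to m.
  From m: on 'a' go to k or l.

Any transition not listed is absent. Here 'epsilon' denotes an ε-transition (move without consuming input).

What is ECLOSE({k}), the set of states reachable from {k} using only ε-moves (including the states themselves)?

Begin with {k}.
ε-move k → l; add l.
ε-move l → m; add m.

{k, l, m}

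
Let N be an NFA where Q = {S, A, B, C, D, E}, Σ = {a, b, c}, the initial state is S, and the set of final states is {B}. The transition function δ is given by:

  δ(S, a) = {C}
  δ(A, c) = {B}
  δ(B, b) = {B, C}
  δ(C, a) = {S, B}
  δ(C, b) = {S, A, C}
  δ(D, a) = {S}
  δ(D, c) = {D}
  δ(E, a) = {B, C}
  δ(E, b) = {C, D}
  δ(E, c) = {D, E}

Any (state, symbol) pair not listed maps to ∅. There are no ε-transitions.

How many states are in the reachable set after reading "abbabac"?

0

Start in {S}.
Read 'a': S→{C}; now {C}.
Read 'b': C→{S, A, C}; now {S, A, C}.
Read 'b': S→∅, A→∅, C→{S, A, C}; now {S, A, C}.
Read 'a': S→{C}, A→∅, C→{S, B}; now {S, B, C}.
Read 'b': S→∅, B→{B, C}, C→{S, A, C}; now {S, A, B, C}.
Read 'a': S→{C}, A→∅, B→∅, C→{S, B}; now {S, B, C}.
Read 'c': S→∅, B→∅, C→∅; now ∅.
That set has 0 states.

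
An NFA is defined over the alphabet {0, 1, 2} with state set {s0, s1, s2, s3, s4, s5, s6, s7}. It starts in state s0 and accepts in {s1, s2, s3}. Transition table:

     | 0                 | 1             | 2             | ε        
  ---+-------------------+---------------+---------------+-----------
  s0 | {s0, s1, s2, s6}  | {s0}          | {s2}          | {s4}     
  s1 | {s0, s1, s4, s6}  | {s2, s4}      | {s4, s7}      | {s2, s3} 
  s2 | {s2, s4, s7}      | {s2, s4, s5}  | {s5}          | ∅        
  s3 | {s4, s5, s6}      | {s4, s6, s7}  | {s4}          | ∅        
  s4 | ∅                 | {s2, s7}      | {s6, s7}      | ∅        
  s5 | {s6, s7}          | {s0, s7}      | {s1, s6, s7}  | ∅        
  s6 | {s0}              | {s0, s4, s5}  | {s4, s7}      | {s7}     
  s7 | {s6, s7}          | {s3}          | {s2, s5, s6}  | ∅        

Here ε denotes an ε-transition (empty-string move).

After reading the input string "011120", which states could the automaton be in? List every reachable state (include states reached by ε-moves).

Start: ε-closure({s0}) = {s0, s4}.
Read '0': {s0, s4} → {s0, s1, s2, s3, s4, s6, s7}.
Read '1': {s0, s1, s2, s3, s4, s6, s7} → {s0, s2, s3, s4, s5, s6, s7}.
Read '1': {s0, s2, s3, s4, s5, s6, s7} → {s0, s2, s3, s4, s5, s6, s7}.
Read '1': {s0, s2, s3, s4, s5, s6, s7} → {s0, s2, s3, s4, s5, s6, s7}.
Read '2': {s0, s2, s3, s4, s5, s6, s7} → {s1, s2, s3, s4, s5, s6, s7}.
Read '0': {s1, s2, s3, s4, s5, s6, s7} → {s0, s1, s2, s3, s4, s5, s6, s7}.

{s0, s1, s2, s3, s4, s5, s6, s7}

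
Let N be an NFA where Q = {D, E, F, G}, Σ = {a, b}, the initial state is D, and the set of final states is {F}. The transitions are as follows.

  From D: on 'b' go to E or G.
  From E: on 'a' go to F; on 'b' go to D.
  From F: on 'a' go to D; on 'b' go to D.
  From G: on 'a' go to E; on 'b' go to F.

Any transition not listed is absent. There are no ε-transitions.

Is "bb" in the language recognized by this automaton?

Yes

Start in {D}.
Read 'b': {D} → {E, G}.
Read 'b': {E, G} → {D, F}.
The final set {D, F} contains the accepting state F.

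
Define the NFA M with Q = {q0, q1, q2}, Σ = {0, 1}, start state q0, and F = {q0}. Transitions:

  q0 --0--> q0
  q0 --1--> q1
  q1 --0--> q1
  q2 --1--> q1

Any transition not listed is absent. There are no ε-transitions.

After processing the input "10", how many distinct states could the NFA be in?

1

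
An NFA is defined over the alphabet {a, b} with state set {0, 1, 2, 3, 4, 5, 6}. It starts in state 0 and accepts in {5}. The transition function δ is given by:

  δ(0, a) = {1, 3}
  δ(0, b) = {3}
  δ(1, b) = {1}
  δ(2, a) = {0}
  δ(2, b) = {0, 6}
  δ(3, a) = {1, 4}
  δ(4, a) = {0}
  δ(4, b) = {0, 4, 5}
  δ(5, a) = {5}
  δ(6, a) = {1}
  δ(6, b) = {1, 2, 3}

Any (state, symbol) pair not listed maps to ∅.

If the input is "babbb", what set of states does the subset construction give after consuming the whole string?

{0, 1, 3, 4, 5}

Start in {0}.
Read 'b': 0→{3}; now {3}.
Read 'a': 3→{1, 4}; now {1, 4}.
Read 'b': 1→{1}, 4→{0, 4, 5}; now {0, 1, 4, 5}.
Read 'b': 0→{3}, 1→{1}, 4→{0, 4, 5}, 5→∅; now {0, 1, 3, 4, 5}.
Read 'b': 0→{3}, 1→{1}, 3→∅, 4→{0, 4, 5}, 5→∅; now {0, 1, 3, 4, 5}.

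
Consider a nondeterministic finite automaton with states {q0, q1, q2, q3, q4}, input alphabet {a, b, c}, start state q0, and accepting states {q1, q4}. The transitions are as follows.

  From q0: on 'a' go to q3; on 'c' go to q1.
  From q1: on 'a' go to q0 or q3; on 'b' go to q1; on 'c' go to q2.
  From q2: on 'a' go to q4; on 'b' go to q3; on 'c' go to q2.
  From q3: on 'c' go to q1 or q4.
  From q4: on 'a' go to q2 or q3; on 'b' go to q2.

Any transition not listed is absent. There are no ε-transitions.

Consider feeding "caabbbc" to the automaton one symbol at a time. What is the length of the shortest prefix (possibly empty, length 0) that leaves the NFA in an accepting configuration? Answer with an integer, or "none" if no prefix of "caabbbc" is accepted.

1

Start in {q0}.
Read 'c': q0→{q1}; now {q1}.
None of the earlier sets intersect F, but {q1} does.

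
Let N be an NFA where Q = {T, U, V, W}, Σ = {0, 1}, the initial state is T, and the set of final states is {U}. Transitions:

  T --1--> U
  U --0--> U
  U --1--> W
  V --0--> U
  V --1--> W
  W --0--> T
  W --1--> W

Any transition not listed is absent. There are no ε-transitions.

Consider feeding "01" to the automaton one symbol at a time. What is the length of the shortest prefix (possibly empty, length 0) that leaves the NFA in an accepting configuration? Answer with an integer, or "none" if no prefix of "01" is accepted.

none

Start in {T}.
Read '0': T→∅; now ∅.
The set is empty and remains empty for the remaining 1 symbol.
No reachable set along the way intersects F.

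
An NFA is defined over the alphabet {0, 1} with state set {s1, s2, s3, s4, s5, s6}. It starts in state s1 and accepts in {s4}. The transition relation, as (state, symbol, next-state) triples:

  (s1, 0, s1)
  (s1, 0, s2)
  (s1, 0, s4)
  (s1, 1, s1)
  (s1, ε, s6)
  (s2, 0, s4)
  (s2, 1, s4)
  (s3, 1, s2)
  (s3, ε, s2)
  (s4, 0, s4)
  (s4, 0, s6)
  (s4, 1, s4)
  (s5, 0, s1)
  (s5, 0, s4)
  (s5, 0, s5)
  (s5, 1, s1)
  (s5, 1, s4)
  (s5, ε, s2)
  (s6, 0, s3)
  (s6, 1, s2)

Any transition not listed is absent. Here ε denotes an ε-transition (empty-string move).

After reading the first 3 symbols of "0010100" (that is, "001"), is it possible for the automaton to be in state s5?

Start: ε-closure({s1}) = {s1, s6}.
Read '0': {s1, s6} → {s1, s2, s3, s4, s6}.
Read '0': {s1, s2, s3, s4, s6} → {s1, s2, s3, s4, s6}.
Read '1': {s1, s2, s3, s4, s6} → {s1, s2, s4, s6}.
State s5 is not in {s1, s2, s4, s6}.

No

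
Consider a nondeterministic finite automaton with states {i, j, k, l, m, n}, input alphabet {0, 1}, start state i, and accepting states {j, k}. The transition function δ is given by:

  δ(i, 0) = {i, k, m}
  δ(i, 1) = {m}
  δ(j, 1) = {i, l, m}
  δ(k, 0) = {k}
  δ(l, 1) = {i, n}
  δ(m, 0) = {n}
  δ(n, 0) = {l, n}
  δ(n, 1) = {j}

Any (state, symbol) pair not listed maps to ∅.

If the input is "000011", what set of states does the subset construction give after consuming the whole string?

{i, j, l, m}

Start in {i}.
Read '0': {i} → {i, k, m}.
Read '0': {i, k, m} → {i, k, m, n}.
Read '0': {i, k, m, n} → {i, k, l, m, n}.
Read '0': {i, k, l, m, n} → {i, k, l, m, n}.
Read '1': {i, k, l, m, n} → {i, j, m, n}.
Read '1': {i, j, m, n} → {i, j, l, m}.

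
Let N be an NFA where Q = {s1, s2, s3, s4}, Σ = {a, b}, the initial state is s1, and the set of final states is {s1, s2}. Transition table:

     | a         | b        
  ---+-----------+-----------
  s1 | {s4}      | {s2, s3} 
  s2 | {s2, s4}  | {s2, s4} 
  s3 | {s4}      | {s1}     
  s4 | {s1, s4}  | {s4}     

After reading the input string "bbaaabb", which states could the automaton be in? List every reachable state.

Start in {s1}.
Read 'b': s1→{s2, s3}; now {s2, s3}.
Read 'b': s2→{s2, s4}, s3→{s1}; now {s1, s2, s4}.
Read 'a': s1→{s4}, s2→{s2, s4}, s4→{s1, s4}; now {s1, s2, s4}.
Read 'a': s1→{s4}, s2→{s2, s4}, s4→{s1, s4}; now {s1, s2, s4}.
Read 'a': s1→{s4}, s2→{s2, s4}, s4→{s1, s4}; now {s1, s2, s4}.
Read 'b': s1→{s2, s3}, s2→{s2, s4}, s4→{s4}; now {s2, s3, s4}.
Read 'b': s2→{s2, s4}, s3→{s1}, s4→{s4}; now {s1, s2, s4}.

{s1, s2, s4}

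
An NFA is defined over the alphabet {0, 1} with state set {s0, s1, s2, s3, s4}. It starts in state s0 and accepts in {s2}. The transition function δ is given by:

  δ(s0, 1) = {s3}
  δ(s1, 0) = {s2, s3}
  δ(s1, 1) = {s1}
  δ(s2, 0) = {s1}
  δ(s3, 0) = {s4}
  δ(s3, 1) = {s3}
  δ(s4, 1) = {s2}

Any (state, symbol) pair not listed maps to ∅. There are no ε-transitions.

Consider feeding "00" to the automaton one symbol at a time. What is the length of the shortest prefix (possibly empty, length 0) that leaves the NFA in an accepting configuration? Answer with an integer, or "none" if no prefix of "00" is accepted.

none

Start in {s0}.
Read '0': {s0} → ∅.
The set is empty and remains empty for the remaining 1 symbol.
No reachable set along the way intersects F.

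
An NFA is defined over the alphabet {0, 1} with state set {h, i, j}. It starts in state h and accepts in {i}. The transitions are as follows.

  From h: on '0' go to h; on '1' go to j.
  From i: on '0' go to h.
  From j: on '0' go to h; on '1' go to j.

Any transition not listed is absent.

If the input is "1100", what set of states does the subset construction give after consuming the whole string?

Start in {h}.
Read '1': {h} → {j}.
Read '1': {j} → {j}.
Read '0': {j} → {h}.
Read '0': {h} → {h}.

{h}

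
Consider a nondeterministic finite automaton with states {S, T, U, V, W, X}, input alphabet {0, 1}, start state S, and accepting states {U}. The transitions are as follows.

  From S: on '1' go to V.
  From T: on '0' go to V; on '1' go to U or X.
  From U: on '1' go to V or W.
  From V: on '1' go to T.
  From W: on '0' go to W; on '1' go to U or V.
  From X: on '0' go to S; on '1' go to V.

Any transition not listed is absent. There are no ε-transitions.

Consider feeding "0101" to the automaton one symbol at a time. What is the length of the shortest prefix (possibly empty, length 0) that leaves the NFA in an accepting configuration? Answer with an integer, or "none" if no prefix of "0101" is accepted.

Start in {S}.
Read '0': S→∅; now ∅.
The set is empty and remains empty for the remaining 3 symbols.
No reachable set along the way intersects F.

none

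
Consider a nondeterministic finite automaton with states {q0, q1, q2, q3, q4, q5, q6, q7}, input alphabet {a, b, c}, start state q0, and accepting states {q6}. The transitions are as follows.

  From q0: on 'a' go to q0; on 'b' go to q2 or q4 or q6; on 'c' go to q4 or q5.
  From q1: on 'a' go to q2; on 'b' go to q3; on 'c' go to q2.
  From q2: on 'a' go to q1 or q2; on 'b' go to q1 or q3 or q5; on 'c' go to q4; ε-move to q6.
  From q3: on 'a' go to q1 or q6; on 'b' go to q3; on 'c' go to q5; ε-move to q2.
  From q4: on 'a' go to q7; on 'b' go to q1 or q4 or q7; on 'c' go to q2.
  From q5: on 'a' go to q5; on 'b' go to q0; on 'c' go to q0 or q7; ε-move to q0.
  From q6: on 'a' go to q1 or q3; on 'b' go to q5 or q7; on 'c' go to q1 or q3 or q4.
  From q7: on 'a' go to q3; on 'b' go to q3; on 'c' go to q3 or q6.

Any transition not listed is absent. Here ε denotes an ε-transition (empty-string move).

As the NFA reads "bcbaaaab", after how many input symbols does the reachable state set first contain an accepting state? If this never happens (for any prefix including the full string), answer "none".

Start in {q0}.
Read 'b': {q0} → {q2, q4, q6}.
None of the earlier sets intersect F, but {q2, q4, q6} does.

1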